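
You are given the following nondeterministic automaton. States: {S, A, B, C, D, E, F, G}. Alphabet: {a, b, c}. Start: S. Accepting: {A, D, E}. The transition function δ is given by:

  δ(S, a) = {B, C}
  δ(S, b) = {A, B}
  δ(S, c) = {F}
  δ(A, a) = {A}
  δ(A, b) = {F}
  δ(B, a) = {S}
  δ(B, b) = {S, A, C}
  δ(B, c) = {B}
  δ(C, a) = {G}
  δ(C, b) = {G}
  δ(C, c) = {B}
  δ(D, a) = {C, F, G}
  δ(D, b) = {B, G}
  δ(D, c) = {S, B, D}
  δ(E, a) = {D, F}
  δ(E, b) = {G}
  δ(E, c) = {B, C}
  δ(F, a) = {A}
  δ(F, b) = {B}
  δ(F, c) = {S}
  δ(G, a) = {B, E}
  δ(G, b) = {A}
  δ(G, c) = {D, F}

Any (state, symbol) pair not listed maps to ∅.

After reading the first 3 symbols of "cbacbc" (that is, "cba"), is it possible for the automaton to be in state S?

Start in {S}.
Read 'c': {S} → {F}.
Read 'b': {F} → {B}.
Read 'a': {B} → {S}.
State S is in {S}.

Yes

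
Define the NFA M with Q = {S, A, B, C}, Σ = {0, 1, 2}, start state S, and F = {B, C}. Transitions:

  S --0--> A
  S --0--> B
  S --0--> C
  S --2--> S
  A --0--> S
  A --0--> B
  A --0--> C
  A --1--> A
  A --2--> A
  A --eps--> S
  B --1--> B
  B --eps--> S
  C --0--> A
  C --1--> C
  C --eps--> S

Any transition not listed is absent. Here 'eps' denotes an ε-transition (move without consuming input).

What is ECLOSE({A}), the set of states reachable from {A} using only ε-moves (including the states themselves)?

{S, A}

Begin with {A}.
ε-move A → S; add S.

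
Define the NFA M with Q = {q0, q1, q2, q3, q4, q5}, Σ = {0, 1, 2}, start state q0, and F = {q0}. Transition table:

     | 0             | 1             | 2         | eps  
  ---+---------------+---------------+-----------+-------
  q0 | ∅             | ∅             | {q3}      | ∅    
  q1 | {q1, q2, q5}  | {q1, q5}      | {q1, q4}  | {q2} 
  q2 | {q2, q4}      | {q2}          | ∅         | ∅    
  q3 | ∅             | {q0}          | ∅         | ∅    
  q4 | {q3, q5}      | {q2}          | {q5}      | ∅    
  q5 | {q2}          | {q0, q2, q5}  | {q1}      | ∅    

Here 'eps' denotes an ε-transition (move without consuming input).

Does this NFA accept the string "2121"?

Yes

Start in {q0}.
Read '2': q0→{q3}; now {q3}.
Read '1': q3→{q0}; now {q0}.
Read '2': q0→{q3}; now {q3}.
Read '1': q3→{q0}; now {q0}.
The final set {q0} contains the accepting state q0.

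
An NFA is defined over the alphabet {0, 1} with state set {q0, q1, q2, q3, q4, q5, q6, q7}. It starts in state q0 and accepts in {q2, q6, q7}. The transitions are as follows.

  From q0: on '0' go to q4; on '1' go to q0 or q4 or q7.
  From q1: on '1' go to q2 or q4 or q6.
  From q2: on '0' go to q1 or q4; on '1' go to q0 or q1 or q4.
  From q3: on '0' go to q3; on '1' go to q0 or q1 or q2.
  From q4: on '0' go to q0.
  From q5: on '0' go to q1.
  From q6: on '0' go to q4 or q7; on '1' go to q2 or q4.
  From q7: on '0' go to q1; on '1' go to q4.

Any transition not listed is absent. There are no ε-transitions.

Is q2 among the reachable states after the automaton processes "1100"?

Start in {q0}.
Read '1': {q0} → {q0, q4, q7}.
Read '1': {q0, q4, q7} → {q0, q4, q7}.
Read '0': {q0, q4, q7} → {q0, q1, q4}.
Read '0': {q0, q1, q4} → {q0, q4}.
State q2 is not in {q0, q4}.

No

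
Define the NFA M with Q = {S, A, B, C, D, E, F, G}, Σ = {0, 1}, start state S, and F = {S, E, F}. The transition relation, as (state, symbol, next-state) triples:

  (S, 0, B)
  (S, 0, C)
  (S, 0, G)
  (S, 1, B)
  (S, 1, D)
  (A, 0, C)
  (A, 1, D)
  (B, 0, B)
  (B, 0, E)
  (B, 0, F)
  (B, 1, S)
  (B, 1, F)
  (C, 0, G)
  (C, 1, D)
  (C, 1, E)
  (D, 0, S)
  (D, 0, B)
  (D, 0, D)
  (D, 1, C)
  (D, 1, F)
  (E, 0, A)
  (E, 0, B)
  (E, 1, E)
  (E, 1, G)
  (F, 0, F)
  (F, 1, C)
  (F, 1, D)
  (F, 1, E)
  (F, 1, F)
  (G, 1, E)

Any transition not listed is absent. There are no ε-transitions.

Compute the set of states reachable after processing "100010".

{S, A, B, C, D, E, F, G}

Start in {S}.
Read '1': {S} → {B, D}.
Read '0': {B, D} → {S, B, D, E, F}.
Read '0': {S, B, D, E, F} → {S, A, B, C, D, E, F, G}.
Read '0': {S, A, B, C, D, E, F, G} → {S, A, B, C, D, E, F, G}.
Read '1': {S, A, B, C, D, E, F, G} → {S, B, C, D, E, F, G}.
Read '0': {S, B, C, D, E, F, G} → {S, A, B, C, D, E, F, G}.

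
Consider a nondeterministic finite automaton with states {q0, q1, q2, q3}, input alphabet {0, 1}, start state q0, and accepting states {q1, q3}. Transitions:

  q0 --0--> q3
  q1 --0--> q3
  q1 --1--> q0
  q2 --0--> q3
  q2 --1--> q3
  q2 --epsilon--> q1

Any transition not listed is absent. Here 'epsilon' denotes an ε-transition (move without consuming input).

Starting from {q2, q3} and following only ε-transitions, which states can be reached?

Begin with {q2, q3}.
ε-move q2 → q1; add q1.

{q1, q2, q3}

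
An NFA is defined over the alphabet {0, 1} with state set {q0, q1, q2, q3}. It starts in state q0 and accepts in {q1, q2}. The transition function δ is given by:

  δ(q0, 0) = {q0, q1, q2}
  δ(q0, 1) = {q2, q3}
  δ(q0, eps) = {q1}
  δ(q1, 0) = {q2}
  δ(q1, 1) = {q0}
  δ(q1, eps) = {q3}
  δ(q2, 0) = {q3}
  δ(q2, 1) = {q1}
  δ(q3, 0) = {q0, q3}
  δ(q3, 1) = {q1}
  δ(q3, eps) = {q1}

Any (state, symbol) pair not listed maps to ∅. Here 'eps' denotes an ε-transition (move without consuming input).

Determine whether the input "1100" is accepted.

Start: ε-closure({q0}) = {q0, q1, q3}.
Read '1': {q0, q1, q3} → {q0, q1, q2, q3}.
Read '1': {q0, q1, q2, q3} → {q0, q1, q2, q3}.
Read '0': {q0, q1, q2, q3} → {q0, q1, q2, q3}.
Read '0': {q0, q1, q2, q3} → {q0, q1, q2, q3}.
The final set {q0, q1, q2, q3} contains the accepting states q1, q2.

Yes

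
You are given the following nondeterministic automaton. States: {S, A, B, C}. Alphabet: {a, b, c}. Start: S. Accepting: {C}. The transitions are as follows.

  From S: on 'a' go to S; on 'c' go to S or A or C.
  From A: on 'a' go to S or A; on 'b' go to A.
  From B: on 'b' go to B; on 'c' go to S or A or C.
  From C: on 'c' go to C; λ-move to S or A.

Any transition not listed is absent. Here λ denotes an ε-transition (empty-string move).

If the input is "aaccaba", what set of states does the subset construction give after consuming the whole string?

Start in {S}.
Read 'a': S→{S}; now {S}.
Read 'a': S→{S}; now {S}.
Read 'c': S→{S, A, C}; now {S, A, C}.
Read 'c': S→{S, A, C}, A→∅, C→{C}; now {S, A, C}.
Read 'a': S→{S}, A→{S, A}, C→∅; now {S, A}.
Read 'b': S→∅, A→{A}; now {A}.
Read 'a': A→{S, A}; now {S, A}.

{S, A}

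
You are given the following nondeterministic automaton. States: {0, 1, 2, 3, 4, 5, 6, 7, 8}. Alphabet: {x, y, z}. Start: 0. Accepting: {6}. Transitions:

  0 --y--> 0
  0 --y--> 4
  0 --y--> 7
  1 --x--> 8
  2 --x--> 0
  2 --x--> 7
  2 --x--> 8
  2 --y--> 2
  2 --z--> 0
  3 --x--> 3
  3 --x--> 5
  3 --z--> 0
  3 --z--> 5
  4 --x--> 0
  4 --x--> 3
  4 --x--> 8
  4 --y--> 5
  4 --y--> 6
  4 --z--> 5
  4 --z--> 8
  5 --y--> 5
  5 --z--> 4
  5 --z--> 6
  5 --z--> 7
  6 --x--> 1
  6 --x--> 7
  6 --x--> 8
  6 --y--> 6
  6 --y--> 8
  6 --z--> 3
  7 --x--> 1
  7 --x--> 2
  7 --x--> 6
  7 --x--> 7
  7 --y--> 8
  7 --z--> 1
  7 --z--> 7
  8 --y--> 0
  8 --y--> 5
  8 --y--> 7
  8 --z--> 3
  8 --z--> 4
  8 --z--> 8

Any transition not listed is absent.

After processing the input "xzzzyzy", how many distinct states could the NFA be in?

0

Start in {0}.
Read 'x': 0→∅; now ∅.
The set is empty and remains empty for the remaining 6 symbols.
That set has 0 states.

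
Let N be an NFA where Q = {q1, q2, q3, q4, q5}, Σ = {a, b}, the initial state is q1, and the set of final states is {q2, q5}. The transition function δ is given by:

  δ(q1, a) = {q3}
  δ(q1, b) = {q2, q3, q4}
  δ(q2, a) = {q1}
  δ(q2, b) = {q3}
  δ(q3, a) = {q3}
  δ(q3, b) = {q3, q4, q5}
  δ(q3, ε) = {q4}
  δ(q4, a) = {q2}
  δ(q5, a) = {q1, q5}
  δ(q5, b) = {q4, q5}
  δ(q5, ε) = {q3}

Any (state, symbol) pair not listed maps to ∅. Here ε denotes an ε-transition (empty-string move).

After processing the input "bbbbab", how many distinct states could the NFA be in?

4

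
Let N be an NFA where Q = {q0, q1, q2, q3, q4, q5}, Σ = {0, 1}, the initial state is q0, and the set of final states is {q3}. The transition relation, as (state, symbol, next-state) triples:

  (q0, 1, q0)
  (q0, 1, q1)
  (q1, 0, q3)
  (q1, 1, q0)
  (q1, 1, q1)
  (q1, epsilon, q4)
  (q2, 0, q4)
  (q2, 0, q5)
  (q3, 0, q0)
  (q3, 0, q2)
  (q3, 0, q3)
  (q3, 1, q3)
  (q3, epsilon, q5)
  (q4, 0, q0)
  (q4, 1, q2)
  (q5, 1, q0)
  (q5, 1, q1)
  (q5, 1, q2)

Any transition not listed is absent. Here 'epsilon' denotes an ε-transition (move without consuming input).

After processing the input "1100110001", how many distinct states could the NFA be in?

Start in {q0}.
Read '1': {q0} → {q0, q1, q4}.
Read '1': {q0, q1, q4} → {q0, q1, q2, q4}.
Read '0': {q0, q1, q2, q4} → {q0, q3, q4, q5}.
Read '0': {q0, q3, q4, q5} → {q0, q2, q3, q5}.
Read '1': {q0, q2, q3, q5} → {q0, q1, q2, q3, q4, q5}.
Read '1': {q0, q1, q2, q3, q4, q5} → {q0, q1, q2, q3, q4, q5}.
Read '0': {q0, q1, q2, q3, q4, q5} → {q0, q2, q3, q4, q5}.
Read '0': {q0, q2, q3, q4, q5} → {q0, q2, q3, q4, q5}.
Read '0': {q0, q2, q3, q4, q5} → {q0, q2, q3, q4, q5}.
Read '1': {q0, q2, q3, q4, q5} → {q0, q1, q2, q3, q4, q5}.
That set has 6 states.

6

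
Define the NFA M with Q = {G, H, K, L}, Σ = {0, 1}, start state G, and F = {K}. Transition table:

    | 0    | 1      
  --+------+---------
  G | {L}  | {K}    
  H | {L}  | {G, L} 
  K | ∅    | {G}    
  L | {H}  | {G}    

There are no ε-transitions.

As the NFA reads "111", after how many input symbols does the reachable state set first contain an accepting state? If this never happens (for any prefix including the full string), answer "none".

Start in {G}.
Read '1': G→{K}; now {K}.
None of the earlier sets intersect F, but {K} does.

1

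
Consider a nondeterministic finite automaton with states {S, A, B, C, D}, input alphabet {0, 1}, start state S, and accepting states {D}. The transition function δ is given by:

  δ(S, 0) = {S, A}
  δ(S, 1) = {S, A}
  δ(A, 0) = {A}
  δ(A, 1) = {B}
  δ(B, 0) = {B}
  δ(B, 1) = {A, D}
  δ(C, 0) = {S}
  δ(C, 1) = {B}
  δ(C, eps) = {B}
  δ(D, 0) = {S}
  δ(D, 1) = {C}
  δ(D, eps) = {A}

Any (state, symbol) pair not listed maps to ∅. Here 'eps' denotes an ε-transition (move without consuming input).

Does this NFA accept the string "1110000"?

Start in {S}.
Read '1': {S} → {S, A}.
Read '1': {S, A} → {S, A, B}.
Read '1': {S, A, B} → {S, A, B, D}.
Read '0': {S, A, B, D} → {S, A, B}.
Read '0': {S, A, B} → {S, A, B}.
Read '0': {S, A, B} → {S, A, B}.
Read '0': {S, A, B} → {S, A, B}.
The final set {S, A, B} contains no accepting state.

No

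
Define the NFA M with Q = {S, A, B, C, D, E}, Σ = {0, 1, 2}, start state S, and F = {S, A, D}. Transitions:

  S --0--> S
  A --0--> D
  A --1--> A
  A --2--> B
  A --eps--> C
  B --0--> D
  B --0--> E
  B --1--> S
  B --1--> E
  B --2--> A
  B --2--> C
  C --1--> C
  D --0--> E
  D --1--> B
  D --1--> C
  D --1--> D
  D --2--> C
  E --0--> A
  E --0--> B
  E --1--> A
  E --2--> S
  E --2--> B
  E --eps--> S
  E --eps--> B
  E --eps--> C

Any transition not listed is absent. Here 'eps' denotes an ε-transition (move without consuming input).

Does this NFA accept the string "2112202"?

Start in {S}.
Read '2': S→∅; now ∅.
The set is empty and remains empty for the remaining 6 symbols.
The final set ∅ contains no accepting state.

No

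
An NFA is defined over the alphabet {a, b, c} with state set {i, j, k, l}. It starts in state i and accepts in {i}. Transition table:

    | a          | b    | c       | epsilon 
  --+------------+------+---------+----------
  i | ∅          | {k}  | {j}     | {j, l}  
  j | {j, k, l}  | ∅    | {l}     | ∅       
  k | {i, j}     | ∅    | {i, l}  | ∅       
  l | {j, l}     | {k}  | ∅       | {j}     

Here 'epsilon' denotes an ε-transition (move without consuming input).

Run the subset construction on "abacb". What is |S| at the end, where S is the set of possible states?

Start: ε-closure({i}) = {i, j, l}.
Read 'a': i→∅, j→{j, k, l}, l→{j, l}; now {j, k, l}.
Read 'b': j→∅, k→∅, l→{k}; now {k}.
Read 'a': k→{i, j}; union {i, j}; ε-closure = {i, j, l}.
Read 'c': i→{j}, j→{l}, l→∅; now {j, l}.
Read 'b': j→∅, l→{k}; now {k}.
That set has 1 state.

1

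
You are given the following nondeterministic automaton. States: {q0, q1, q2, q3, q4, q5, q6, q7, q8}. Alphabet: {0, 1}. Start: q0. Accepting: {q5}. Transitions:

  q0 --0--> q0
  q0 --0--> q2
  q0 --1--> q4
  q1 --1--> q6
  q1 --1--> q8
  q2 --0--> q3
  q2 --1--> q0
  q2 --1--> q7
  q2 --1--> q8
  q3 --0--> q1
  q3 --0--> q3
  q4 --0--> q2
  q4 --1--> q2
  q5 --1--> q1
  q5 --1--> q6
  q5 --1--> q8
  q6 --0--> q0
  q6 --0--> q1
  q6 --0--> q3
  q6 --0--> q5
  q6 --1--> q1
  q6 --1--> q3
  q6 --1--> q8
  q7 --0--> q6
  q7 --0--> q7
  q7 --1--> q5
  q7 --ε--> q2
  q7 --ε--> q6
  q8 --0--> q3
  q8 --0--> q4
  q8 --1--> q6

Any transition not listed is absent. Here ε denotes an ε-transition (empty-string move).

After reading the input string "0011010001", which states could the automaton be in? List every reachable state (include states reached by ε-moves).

Start in {q0}.
Read '0': q0→{q0, q2}; now {q0, q2}.
Read '0': q0→{q0, q2}, q2→{q3}; now {q0, q2, q3}.
Read '1': q0→{q4}, q2→{q0, q7, q8}, q3→∅; union {q0, q4, q7, q8}; ε-closure = {q0, q2, q4, q6, q7, q8}.
Read '1': q0→{q4}, q2→{q0, q7, q8}, q4→{q2}, q6→{q1, q3, q8}, q7→{q5}, q8→{q6}; now {q0, q1, q2, q3, q4, q5, q6, q7, q8}.
Read '0': q0→{q0, q2}, q1→∅, q2→{q3}, q3→{q1, q3}, q4→{q2}, q5→∅, q6→{q0, q1, q3, q5}, q7→{q6, q7}, q8→{q3, q4}; now {q0, q1, q2, q3, q4, q5, q6, q7}.
Read '1': q0→{q4}, q1→{q6, q8}, q2→{q0, q7, q8}, q3→∅, q4→{q2}, q5→{q1, q6, q8}, q6→{q1, q3, q8}, q7→{q5}; now {q0, q1, q2, q3, q4, q5, q6, q7, q8}.
Read '0': q0→{q0, q2}, q1→∅, q2→{q3}, q3→{q1, q3}, q4→{q2}, q5→∅, q6→{q0, q1, q3, q5}, q7→{q6, q7}, q8→{q3, q4}; now {q0, q1, q2, q3, q4, q5, q6, q7}.
Read '0': q0→{q0, q2}, q1→∅, q2→{q3}, q3→{q1, q3}, q4→{q2}, q5→∅, q6→{q0, q1, q3, q5}, q7→{q6, q7}; now {q0, q1, q2, q3, q5, q6, q7}.
Read '0': q0→{q0, q2}, q1→∅, q2→{q3}, q3→{q1, q3}, q5→∅, q6→{q0, q1, q3, q5}, q7→{q6, q7}; now {q0, q1, q2, q3, q5, q6, q7}.
Read '1': q0→{q4}, q1→{q6, q8}, q2→{q0, q7, q8}, q3→∅, q5→{q1, q6, q8}, q6→{q1, q3, q8}, q7→{q5}; union {q0, q1, q3, q4, q5, q6, q7, q8}; ε-closure = {q0, q1, q2, q3, q4, q5, q6, q7, q8}.

{q0, q1, q2, q3, q4, q5, q6, q7, q8}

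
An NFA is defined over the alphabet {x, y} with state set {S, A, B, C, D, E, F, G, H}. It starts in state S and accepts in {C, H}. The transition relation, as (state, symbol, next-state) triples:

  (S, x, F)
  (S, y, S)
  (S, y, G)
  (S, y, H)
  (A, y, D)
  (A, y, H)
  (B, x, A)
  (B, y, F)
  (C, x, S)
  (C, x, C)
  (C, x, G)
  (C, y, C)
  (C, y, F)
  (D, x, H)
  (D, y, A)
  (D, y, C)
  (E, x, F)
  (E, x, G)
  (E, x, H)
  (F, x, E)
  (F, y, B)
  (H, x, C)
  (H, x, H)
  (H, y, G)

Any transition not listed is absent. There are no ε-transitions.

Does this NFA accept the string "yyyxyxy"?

Yes

Start in {S}.
Read 'y': S→{S, G, H}; now {S, G, H}.
Read 'y': S→{S, G, H}, G→∅, H→{G}; now {S, G, H}.
Read 'y': S→{S, G, H}, G→∅, H→{G}; now {S, G, H}.
Read 'x': S→{F}, G→∅, H→{C, H}; now {C, F, H}.
Read 'y': C→{C, F}, F→{B}, H→{G}; now {B, C, F, G}.
Read 'x': B→{A}, C→{S, C, G}, F→{E}, G→∅; now {S, A, C, E, G}.
Read 'y': S→{S, G, H}, A→{D, H}, C→{C, F}, E→∅, G→∅; now {S, C, D, F, G, H}.
The final set {S, C, D, F, G, H} contains the accepting states C, H.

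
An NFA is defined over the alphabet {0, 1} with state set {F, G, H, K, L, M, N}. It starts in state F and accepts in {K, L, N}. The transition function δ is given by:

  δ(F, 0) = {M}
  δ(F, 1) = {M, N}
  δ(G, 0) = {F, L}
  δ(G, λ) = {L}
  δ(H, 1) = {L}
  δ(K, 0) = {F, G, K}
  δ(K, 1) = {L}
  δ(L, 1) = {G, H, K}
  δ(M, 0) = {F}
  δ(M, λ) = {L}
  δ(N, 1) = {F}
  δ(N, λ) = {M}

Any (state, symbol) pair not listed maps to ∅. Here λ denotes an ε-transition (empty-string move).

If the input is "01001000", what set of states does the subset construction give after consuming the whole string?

{F, G, K, L, M}

Start in {F}.
Read '0': {F} → {L, M}.
Read '1': {L, M} → {G, H, K, L}.
Read '0': {G, H, K, L} → {F, G, K, L}.
Read '0': {F, G, K, L} → {F, G, K, L, M}.
Read '1': {F, G, K, L, M} → {G, H, K, L, M, N}.
Read '0': {G, H, K, L, M, N} → {F, G, K, L}.
Read '0': {F, G, K, L} → {F, G, K, L, M}.
Read '0': {F, G, K, L, M} → {F, G, K, L, M}.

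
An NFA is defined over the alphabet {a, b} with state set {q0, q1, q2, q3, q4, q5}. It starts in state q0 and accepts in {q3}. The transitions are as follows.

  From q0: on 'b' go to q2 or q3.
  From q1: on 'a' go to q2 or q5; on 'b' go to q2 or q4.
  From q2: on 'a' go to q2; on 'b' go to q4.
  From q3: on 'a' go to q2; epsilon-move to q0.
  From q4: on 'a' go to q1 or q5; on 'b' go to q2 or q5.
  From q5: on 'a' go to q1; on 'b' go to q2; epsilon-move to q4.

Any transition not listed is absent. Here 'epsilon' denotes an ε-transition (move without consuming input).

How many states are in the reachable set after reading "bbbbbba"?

4

Start in {q0}.
Read 'b': {q0} → {q0, q2, q3}.
Read 'b': {q0, q2, q3} → {q0, q2, q3, q4}.
Read 'b': {q0, q2, q3, q4} → {q0, q2, q3, q4, q5}.
Read 'b': {q0, q2, q3, q4, q5} → {q0, q2, q3, q4, q5}.
Read 'b': {q0, q2, q3, q4, q5} → {q0, q2, q3, q4, q5}.
Read 'b': {q0, q2, q3, q4, q5} → {q0, q2, q3, q4, q5}.
Read 'a': {q0, q2, q3, q4, q5} → {q1, q2, q4, q5}.
That set has 4 states.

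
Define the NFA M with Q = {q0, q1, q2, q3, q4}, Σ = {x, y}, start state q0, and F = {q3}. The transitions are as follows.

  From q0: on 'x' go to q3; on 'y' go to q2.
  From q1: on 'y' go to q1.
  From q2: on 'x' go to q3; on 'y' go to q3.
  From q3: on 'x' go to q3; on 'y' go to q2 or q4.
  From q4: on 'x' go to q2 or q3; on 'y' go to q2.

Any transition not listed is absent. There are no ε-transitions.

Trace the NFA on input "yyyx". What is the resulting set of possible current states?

{q2, q3}

Start in {q0}.
Read 'y': q0→{q2}; now {q2}.
Read 'y': q2→{q3}; now {q3}.
Read 'y': q3→{q2, q4}; now {q2, q4}.
Read 'x': q2→{q3}, q4→{q2, q3}; now {q2, q3}.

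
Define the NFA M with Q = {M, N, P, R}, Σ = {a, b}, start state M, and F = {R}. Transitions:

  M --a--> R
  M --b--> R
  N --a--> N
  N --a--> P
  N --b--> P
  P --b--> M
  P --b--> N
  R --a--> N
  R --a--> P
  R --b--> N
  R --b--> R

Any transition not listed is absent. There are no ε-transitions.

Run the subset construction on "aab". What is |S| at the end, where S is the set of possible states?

3

Start in {M}.
Read 'a': {M} → {R}.
Read 'a': {R} → {N, P}.
Read 'b': {N, P} → {M, N, P}.
That set has 3 states.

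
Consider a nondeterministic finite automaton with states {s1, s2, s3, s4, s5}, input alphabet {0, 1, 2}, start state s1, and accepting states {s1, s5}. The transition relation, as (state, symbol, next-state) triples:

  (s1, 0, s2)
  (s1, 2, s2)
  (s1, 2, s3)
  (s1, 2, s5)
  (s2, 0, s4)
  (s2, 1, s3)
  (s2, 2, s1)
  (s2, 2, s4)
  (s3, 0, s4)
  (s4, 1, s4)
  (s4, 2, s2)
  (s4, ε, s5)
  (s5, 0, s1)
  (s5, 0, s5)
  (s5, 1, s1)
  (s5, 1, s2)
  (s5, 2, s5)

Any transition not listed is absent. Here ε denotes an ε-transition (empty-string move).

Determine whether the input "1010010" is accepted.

Start in {s1}.
Read '1': s1→∅; now ∅.
The set is empty and remains empty for the remaining 6 symbols.
The final set ∅ contains no accepting state.

No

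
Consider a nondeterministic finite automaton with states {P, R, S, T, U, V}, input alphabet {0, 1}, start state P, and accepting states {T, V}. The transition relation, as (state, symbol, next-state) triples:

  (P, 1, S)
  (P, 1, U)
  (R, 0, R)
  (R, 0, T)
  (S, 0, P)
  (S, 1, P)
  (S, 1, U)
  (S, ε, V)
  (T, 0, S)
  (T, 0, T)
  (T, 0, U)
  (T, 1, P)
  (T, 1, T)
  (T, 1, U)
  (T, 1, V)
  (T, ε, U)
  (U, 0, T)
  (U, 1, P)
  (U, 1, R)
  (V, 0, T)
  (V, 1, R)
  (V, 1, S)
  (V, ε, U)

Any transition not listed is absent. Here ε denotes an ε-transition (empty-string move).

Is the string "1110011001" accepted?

Start in {P}.
Read '1': {P} → {S, U, V}.
Read '1': {S, U, V} → {P, R, S, U, V}.
Read '1': {P, R, S, U, V} → {P, R, S, U, V}.
Read '0': {P, R, S, U, V} → {P, R, T, U}.
Read '0': {P, R, T, U} → {R, S, T, U, V}.
Read '1': {R, S, T, U, V} → {P, R, S, T, U, V}.
Read '1': {P, R, S, T, U, V} → {P, R, S, T, U, V}.
Read '0': {P, R, S, T, U, V} → {P, R, S, T, U, V}.
Read '0': {P, R, S, T, U, V} → {P, R, S, T, U, V}.
Read '1': {P, R, S, T, U, V} → {P, R, S, T, U, V}.
The final set {P, R, S, T, U, V} contains the accepting states T, V.

Yes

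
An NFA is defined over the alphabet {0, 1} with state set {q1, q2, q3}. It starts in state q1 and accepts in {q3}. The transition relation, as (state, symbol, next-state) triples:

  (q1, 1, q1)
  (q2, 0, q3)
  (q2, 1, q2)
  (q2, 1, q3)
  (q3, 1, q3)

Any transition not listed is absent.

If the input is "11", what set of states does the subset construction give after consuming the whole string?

Start in {q1}.
Read '1': q1→{q1}; now {q1}.
Read '1': q1→{q1}; now {q1}.

{q1}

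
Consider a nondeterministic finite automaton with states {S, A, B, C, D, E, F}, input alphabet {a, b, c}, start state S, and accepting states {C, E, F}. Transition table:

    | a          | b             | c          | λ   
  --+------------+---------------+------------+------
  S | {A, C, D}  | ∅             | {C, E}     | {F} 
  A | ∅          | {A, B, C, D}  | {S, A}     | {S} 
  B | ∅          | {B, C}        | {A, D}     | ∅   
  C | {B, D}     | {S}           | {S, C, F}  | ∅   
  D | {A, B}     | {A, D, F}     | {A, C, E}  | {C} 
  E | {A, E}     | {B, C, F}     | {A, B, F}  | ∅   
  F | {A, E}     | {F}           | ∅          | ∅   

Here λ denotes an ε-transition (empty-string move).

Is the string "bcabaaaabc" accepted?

No

Start: ε-closure({S}) = {S, F}.
Read 'b': {S, F} → {F}.
Read 'c': {F} → ∅.
The set is empty and remains empty for the remaining 8 symbols.
The final set ∅ contains no accepting state.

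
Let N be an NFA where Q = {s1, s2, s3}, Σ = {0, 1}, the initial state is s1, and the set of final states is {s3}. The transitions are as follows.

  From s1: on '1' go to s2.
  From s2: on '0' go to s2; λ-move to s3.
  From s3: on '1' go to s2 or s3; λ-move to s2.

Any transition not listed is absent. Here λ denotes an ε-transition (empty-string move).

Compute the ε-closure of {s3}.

{s2, s3}

Begin with {s3}.
ε-move s3 → s2; add s2.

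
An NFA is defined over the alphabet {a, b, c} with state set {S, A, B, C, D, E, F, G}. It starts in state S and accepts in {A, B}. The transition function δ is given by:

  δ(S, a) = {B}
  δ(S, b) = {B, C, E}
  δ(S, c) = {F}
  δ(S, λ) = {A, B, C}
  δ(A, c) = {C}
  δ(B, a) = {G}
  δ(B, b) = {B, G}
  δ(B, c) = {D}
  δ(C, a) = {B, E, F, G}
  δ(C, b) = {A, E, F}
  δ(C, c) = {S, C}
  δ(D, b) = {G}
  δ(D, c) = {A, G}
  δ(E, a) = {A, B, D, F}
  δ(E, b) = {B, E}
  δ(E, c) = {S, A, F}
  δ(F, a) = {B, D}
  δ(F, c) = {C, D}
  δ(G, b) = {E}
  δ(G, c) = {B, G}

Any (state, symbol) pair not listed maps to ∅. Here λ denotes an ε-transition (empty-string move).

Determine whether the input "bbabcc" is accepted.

Yes

Start: ε-closure({S}) = {S, A, B, C}.
Read 'b': {S, A, B, C} → {A, B, C, E, F, G}.
Read 'b': {A, B, C, E, F, G} → {A, B, E, F, G}.
Read 'a': {A, B, E, F, G} → {A, B, D, F, G}.
Read 'b': {A, B, D, F, G} → {B, E, G}.
Read 'c': {B, E, G} → {S, A, B, C, D, F, G}.
Read 'c': {S, A, B, C, D, F, G} → {S, A, B, C, D, F, G}.
The final set {S, A, B, C, D, F, G} contains the accepting states A, B.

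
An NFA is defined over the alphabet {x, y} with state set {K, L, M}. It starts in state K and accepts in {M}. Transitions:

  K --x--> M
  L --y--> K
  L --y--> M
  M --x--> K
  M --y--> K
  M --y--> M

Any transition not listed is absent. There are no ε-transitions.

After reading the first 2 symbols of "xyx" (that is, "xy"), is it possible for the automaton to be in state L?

No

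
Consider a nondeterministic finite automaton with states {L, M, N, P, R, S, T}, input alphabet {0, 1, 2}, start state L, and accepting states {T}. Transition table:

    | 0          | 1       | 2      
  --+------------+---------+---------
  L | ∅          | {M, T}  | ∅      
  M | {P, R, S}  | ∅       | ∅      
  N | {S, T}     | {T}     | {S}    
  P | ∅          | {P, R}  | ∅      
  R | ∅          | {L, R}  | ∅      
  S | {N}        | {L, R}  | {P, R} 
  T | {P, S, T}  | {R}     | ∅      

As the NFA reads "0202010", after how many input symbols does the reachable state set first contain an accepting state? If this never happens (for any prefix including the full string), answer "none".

none

Start in {L}.
Read '0': L→∅; now ∅.
The set is empty and remains empty for the remaining 6 symbols.
No reachable set along the way intersects F.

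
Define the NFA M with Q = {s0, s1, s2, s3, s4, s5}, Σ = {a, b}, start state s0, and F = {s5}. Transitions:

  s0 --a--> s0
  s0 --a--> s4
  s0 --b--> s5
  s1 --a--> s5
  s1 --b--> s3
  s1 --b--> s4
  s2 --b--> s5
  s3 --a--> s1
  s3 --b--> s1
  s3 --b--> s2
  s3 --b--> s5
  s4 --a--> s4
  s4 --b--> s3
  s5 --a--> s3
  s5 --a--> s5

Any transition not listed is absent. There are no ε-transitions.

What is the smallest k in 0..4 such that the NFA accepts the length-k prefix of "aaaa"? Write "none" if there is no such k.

none

Start in {s0}.
Read 'a': s0→{s0, s4}; now {s0, s4}.
Read 'a': s0→{s0, s4}, s4→{s4}; now {s0, s4}.
Read 'a': s0→{s0, s4}, s4→{s4}; now {s0, s4}.
Read 'a': s0→{s0, s4}, s4→{s4}; now {s0, s4}.
No reachable set along the way intersects F.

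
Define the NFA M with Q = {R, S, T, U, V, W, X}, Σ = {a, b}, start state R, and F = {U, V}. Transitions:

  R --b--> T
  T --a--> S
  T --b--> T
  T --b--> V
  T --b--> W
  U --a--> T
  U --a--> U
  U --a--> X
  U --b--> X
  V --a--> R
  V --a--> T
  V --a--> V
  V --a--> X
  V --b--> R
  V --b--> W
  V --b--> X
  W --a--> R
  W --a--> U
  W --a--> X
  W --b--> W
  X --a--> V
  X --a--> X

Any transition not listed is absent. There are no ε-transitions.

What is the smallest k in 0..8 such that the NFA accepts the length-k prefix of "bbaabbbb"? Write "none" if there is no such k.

2

Start in {R}.
Read 'b': R→{T}; now {T}.
Read 'b': T→{T, V, W}; now {T, V, W}.
None of the earlier sets intersect F, but {T, V, W} does.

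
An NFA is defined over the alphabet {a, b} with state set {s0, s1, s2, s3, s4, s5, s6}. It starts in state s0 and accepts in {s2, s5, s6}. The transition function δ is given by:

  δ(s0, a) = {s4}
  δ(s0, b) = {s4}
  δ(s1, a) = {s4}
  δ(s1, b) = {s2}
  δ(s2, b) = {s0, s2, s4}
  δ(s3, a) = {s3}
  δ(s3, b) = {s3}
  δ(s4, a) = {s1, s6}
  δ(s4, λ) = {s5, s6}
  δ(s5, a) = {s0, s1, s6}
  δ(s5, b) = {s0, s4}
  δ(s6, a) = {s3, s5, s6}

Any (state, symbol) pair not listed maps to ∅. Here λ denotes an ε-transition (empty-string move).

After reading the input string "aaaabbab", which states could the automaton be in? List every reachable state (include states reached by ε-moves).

{s0, s2, s3, s4, s5, s6}

Start in {s0}.
Read 'a': {s0} → {s4, s5, s6}.
Read 'a': {s4, s5, s6} → {s0, s1, s3, s5, s6}.
Read 'a': {s0, s1, s3, s5, s6} → {s0, s1, s3, s4, s5, s6}.
Read 'a': {s0, s1, s3, s4, s5, s6} → {s0, s1, s3, s4, s5, s6}.
Read 'b': {s0, s1, s3, s4, s5, s6} → {s0, s2, s3, s4, s5, s6}.
Read 'b': {s0, s2, s3, s4, s5, s6} → {s0, s2, s3, s4, s5, s6}.
Read 'a': {s0, s2, s3, s4, s5, s6} → {s0, s1, s3, s4, s5, s6}.
Read 'b': {s0, s1, s3, s4, s5, s6} → {s0, s2, s3, s4, s5, s6}.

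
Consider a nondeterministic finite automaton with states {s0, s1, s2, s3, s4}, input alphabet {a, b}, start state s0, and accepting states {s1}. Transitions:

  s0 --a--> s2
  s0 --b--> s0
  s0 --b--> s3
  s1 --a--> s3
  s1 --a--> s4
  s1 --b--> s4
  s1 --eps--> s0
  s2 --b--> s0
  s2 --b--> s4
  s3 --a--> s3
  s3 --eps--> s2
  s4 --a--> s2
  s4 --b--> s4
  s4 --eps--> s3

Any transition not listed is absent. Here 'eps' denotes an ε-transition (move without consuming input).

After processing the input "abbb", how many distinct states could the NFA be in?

Start in {s0}.
Read 'a': s0→{s2}; now {s2}.
Read 'b': s2→{s0, s4}; union {s0, s4}; ε-closure = {s0, s2, s3, s4}.
Read 'b': s0→{s0, s3}, s2→{s0, s4}, s3→∅, s4→{s4}; union {s0, s3, s4}; ε-closure = {s0, s2, s3, s4}.
Read 'b': s0→{s0, s3}, s2→{s0, s4}, s3→∅, s4→{s4}; union {s0, s3, s4}; ε-closure = {s0, s2, s3, s4}.
That set has 4 states.

4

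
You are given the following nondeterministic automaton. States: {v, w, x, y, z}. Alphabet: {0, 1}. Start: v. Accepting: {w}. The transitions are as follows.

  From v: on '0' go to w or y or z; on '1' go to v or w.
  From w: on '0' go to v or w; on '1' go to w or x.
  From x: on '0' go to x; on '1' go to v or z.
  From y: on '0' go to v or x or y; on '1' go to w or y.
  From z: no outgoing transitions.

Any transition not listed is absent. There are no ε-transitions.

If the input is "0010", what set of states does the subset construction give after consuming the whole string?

{v, w, x, y, z}

Start in {v}.
Read '0': v→{w, y, z}; now {w, y, z}.
Read '0': w→{v, w}, y→{v, x, y}, z→∅; now {v, w, x, y}.
Read '1': v→{v, w}, w→{w, x}, x→{v, z}, y→{w, y}; now {v, w, x, y, z}.
Read '0': v→{w, y, z}, w→{v, w}, x→{x}, y→{v, x, y}, z→∅; now {v, w, x, y, z}.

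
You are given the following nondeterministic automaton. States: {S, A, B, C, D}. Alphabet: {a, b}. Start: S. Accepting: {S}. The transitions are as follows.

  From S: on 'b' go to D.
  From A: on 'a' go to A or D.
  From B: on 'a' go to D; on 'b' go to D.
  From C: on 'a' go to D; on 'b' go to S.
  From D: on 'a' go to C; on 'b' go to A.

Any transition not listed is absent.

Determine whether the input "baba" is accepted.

Start in {S}.
Read 'b': S→{D}; now {D}.
Read 'a': D→{C}; now {C}.
Read 'b': C→{S}; now {S}.
Read 'a': S→∅; now ∅.
The final set ∅ contains no accepting state.

No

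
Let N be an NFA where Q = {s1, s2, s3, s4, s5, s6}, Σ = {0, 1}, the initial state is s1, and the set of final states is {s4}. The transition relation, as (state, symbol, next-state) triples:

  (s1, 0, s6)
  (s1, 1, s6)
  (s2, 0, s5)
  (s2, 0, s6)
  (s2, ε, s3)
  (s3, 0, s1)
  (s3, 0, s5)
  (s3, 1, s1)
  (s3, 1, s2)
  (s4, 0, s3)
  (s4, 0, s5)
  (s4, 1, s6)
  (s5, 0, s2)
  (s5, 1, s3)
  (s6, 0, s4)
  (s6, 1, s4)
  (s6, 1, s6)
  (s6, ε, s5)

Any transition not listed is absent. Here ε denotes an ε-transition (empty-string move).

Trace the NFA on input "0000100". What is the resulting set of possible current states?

Start in {s1}.
Read '0': {s1} → {s5, s6}.
Read '0': {s5, s6} → {s2, s3, s4}.
Read '0': {s2, s3, s4} → {s1, s3, s5, s6}.
Read '0': {s1, s3, s5, s6} → {s1, s2, s3, s4, s5, s6}.
Read '1': {s1, s2, s3, s4, s5, s6} → {s1, s2, s3, s4, s5, s6}.
Read '0': {s1, s2, s3, s4, s5, s6} → {s1, s2, s3, s4, s5, s6}.
Read '0': {s1, s2, s3, s4, s5, s6} → {s1, s2, s3, s4, s5, s6}.

{s1, s2, s3, s4, s5, s6}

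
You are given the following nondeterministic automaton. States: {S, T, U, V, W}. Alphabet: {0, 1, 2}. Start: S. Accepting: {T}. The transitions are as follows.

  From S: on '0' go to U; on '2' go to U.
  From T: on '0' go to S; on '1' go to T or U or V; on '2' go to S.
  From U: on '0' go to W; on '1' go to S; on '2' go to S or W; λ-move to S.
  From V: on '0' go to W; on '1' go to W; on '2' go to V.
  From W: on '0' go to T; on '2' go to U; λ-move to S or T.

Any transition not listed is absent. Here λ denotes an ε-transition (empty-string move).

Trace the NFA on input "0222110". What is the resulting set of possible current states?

{S, T, U, W}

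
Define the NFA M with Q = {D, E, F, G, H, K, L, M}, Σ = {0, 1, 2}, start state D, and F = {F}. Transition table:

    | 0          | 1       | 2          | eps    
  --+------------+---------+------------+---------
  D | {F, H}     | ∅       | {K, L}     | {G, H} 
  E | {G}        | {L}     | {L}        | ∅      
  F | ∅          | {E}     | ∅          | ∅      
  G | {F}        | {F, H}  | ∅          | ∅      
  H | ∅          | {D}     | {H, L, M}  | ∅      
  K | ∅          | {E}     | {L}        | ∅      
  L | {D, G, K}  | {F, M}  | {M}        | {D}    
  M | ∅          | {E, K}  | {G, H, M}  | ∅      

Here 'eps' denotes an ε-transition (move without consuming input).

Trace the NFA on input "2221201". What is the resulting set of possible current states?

Start: ε-closure({D}) = {D, G, H}.
Read '2': D→{K, L}, G→∅, H→{H, L, M}; union {H, K, L, M}; ε-closure = {D, G, H, K, L, M}.
Read '2': D→{K, L}, G→∅, H→{H, L, M}, K→{L}, L→{M}, M→{G, H, M}; union {G, H, K, L, M}; ε-closure = {D, G, H, K, L, M}.
Read '2': D→{K, L}, G→∅, H→{H, L, M}, K→{L}, L→{M}, M→{G, H, M}; union {G, H, K, L, M}; ε-closure = {D, G, H, K, L, M}.
Read '1': D→∅, G→{F, H}, H→{D}, K→{E}, L→{F, M}, M→{E, K}; union {D, E, F, H, K, M}; ε-closure = {D, E, F, G, H, K, M}.
Read '2': D→{K, L}, E→{L}, F→∅, G→∅, H→{H, L, M}, K→{L}, M→{G, H, M}; union {G, H, K, L, M}; ε-closure = {D, G, H, K, L, M}.
Read '0': D→{F, H}, G→{F}, H→∅, K→∅, L→{D, G, K}, M→∅; now {D, F, G, H, K}.
Read '1': D→∅, F→{E}, G→{F, H}, H→{D}, K→{E}; union {D, E, F, H}; ε-closure = {D, E, F, G, H}.

{D, E, F, G, H}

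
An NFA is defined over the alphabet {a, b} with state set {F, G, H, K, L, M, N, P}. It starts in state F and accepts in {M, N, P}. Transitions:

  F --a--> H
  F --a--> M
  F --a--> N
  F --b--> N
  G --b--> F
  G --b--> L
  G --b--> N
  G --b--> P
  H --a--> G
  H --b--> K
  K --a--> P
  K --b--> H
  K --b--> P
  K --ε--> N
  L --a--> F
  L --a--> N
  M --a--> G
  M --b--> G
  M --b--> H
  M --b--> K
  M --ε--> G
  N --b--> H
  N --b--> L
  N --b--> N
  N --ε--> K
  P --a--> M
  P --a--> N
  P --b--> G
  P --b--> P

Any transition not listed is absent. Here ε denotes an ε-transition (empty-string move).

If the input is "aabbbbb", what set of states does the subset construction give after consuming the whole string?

Start in {F}.
Read 'a': F→{H, M, N}; union {H, M, N}; ε-closure = {G, H, K, M, N}.
Read 'a': G→∅, H→{G}, K→{P}, M→{G}, N→∅; now {G, P}.
Read 'b': G→{F, L, N, P}, P→{G, P}; union {F, G, L, N, P}; ε-closure = {F, G, K, L, N, P}.
Read 'b': F→{N}, G→{F, L, N, P}, K→{H, P}, L→∅, N→{H, L, N}, P→{G, P}; union {F, G, H, L, N, P}; ε-closure = {F, G, H, K, L, N, P}.
Read 'b': F→{N}, G→{F, L, N, P}, H→{K}, K→{H, P}, L→∅, N→{H, L, N}, P→{G, P}; now {F, G, H, K, L, N, P}.
Read 'b': F→{N}, G→{F, L, N, P}, H→{K}, K→{H, P}, L→∅, N→{H, L, N}, P→{G, P}; now {F, G, H, K, L, N, P}.
Read 'b': F→{N}, G→{F, L, N, P}, H→{K}, K→{H, P}, L→∅, N→{H, L, N}, P→{G, P}; now {F, G, H, K, L, N, P}.

{F, G, H, K, L, N, P}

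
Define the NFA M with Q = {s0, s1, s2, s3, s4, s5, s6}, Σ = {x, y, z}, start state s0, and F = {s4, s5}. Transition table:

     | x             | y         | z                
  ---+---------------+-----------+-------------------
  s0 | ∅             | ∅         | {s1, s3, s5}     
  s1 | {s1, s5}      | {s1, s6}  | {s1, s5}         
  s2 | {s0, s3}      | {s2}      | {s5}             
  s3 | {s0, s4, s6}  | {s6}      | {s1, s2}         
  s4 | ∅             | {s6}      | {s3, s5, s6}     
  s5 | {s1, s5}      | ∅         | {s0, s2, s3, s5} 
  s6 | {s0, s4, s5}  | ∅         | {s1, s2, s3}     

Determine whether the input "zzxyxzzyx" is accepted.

Start in {s0}.
Read 'z': {s0} → {s1, s3, s5}.
Read 'z': {s1, s3, s5} → {s0, s1, s2, s3, s5}.
Read 'x': {s0, s1, s2, s3, s5} → {s0, s1, s3, s4, s5, s6}.
Read 'y': {s0, s1, s3, s4, s5, s6} → {s1, s6}.
Read 'x': {s1, s6} → {s0, s1, s4, s5}.
Read 'z': {s0, s1, s4, s5} → {s0, s1, s2, s3, s5, s6}.
Read 'z': {s0, s1, s2, s3, s5, s6} → {s0, s1, s2, s3, s5}.
Read 'y': {s0, s1, s2, s3, s5} → {s1, s2, s6}.
Read 'x': {s1, s2, s6} → {s0, s1, s3, s4, s5}.
The final set {s0, s1, s3, s4, s5} contains the accepting states s4, s5.

Yes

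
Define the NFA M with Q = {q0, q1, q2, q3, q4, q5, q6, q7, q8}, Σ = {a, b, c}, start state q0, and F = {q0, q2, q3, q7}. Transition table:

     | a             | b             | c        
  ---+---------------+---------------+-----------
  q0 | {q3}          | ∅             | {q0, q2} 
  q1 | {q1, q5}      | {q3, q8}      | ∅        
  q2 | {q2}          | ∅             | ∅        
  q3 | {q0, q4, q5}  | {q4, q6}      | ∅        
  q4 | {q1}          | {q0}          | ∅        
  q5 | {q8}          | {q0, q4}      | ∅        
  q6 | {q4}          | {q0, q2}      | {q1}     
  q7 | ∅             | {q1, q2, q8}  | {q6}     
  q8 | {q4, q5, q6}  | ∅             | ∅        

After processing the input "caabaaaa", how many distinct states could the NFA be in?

Start in {q0}.
Read 'c': q0→{q0, q2}; now {q0, q2}.
Read 'a': q0→{q3}, q2→{q2}; now {q2, q3}.
Read 'a': q2→{q2}, q3→{q0, q4, q5}; now {q0, q2, q4, q5}.
Read 'b': q0→∅, q2→∅, q4→{q0}, q5→{q0, q4}; now {q0, q4}.
Read 'a': q0→{q3}, q4→{q1}; now {q1, q3}.
Read 'a': q1→{q1, q5}, q3→{q0, q4, q5}; now {q0, q1, q4, q5}.
Read 'a': q0→{q3}, q1→{q1, q5}, q4→{q1}, q5→{q8}; now {q1, q3, q5, q8}.
Read 'a': q1→{q1, q5}, q3→{q0, q4, q5}, q5→{q8}, q8→{q4, q5, q6}; now {q0, q1, q4, q5, q6, q8}.
That set has 6 states.

6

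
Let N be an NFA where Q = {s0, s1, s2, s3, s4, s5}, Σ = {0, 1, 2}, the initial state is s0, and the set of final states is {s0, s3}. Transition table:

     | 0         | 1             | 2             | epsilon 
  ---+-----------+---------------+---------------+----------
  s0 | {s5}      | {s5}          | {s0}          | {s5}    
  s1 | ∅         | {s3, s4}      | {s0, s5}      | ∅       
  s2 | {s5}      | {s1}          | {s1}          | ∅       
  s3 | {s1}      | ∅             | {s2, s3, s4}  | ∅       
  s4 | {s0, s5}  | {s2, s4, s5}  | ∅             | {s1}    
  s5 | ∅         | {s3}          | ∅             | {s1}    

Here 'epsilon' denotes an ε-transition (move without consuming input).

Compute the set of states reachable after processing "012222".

{s0, s1, s2, s3, s4, s5}

Start: ε-closure({s0}) = {s0, s1, s5}.
Read '0': s0→{s5}, s1→∅, s5→∅; union {s5}; ε-closure = {s1, s5}.
Read '1': s1→{s3, s4}, s5→{s3}; union {s3, s4}; ε-closure = {s1, s3, s4}.
Read '2': s1→{s0, s5}, s3→{s2, s3, s4}, s4→∅; union {s0, s2, s3, s4, s5}; ε-closure = {s0, s1, s2, s3, s4, s5}.
Read '2': s0→{s0}, s1→{s0, s5}, s2→{s1}, s3→{s2, s3, s4}, s4→∅, s5→∅; now {s0, s1, s2, s3, s4, s5}.
Read '2': s0→{s0}, s1→{s0, s5}, s2→{s1}, s3→{s2, s3, s4}, s4→∅, s5→∅; now {s0, s1, s2, s3, s4, s5}.
Read '2': s0→{s0}, s1→{s0, s5}, s2→{s1}, s3→{s2, s3, s4}, s4→∅, s5→∅; now {s0, s1, s2, s3, s4, s5}.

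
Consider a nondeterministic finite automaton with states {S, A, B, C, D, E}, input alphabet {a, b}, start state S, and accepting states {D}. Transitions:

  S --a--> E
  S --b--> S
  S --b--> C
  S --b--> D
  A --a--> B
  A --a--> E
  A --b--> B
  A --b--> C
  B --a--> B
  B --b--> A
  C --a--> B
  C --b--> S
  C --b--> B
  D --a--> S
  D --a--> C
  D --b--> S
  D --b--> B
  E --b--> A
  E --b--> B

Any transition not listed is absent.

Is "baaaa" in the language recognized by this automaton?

No

Start in {S}.
Read 'b': {S} → {S, C, D}.
Read 'a': {S, C, D} → {S, B, C, E}.
Read 'a': {S, B, C, E} → {B, E}.
Read 'a': {B, E} → {B}.
Read 'a': {B} → {B}.
The final set {B} contains no accepting state.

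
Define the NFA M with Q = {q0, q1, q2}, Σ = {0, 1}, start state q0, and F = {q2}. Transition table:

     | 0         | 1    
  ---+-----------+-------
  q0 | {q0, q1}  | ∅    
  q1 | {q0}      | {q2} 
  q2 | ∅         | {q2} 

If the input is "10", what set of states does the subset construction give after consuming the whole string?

∅

Start in {q0}.
Read '1': q0→∅; now ∅.
The set is empty and remains empty for the remaining 1 symbol.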